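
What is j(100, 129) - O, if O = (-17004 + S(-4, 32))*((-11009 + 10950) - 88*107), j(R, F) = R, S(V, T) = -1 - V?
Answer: -161084375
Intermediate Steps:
O = 161084475 (O = (-17004 + (-1 - 1*(-4)))*((-11009 + 10950) - 88*107) = (-17004 + (-1 + 4))*(-59 - 9416) = (-17004 + 3)*(-9475) = -17001*(-9475) = 161084475)
j(100, 129) - O = 100 - 1*161084475 = 100 - 161084475 = -161084375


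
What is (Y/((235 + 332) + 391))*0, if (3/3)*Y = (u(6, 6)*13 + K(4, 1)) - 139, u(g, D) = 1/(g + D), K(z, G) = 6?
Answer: 0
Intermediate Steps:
u(g, D) = 1/(D + g)
Y = -1583/12 (Y = (13/(6 + 6) + 6) - 139 = (13/12 + 6) - 139 = 85/12 - 139 = -1583/12 ≈ -131.92)
(Y/((235 + 332) + 391))*0 = -1583/(12*((235 + 332) + 391))*0 = -1583/(12*(567 + 391))*0 = -1583/12/958*0 = -1583/12*1/958*0 = -1583/11496*0 = 0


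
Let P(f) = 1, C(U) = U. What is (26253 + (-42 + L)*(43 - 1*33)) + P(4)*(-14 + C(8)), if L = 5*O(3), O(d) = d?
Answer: 25977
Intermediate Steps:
L = 15 (L = 5*3 = 15)
(26253 + (-42 + L)*(43 - 1*33)) + P(4)*(-14 + C(8)) = (26253 + (-42 + 15)*(43 - 1*33)) + 1*(-14 + 8) = (26253 - 27*(43 - 33)) + 1*(-6) = (26253 - 27*10) - 6 = (26253 - 270) - 6 = 25983 - 6 = 25977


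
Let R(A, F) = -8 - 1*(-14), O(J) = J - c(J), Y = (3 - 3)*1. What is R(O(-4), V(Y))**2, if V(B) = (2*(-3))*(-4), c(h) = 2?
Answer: 36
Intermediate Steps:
Y = 0 (Y = 0*1 = 0)
V(B) = 24 (V(B) = -6*(-4) = 24)
O(J) = -2 + J (O(J) = J - 1*2 = J - 2 = -2 + J)
R(A, F) = 6 (R(A, F) = -8 + 14 = 6)
R(O(-4), V(Y))**2 = 6**2 = 36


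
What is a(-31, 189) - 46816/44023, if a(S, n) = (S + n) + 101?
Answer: 85377/331 ≈ 257.94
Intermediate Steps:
a(S, n) = 101 + S + n
a(-31, 189) - 46816/44023 = (101 - 31 + 189) - 46816/44023 = 259 - 46816*1/44023 = 259 - 352/331 = 85377/331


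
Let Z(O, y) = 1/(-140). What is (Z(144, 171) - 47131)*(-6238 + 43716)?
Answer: -17663758857/10 ≈ -1.7664e+9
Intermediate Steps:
Z(O, y) = -1/140
(Z(144, 171) - 47131)*(-6238 + 43716) = (-1/140 - 47131)*(-6238 + 43716) = -6598341/140*37478 = -17663758857/10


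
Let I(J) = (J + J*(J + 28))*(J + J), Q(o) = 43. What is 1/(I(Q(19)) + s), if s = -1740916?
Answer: -1/1474660 ≈ -6.7812e-7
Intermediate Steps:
I(J) = 2*J*(J + J*(28 + J)) (I(J) = (J + J*(28 + J))*(2*J) = 2*J*(J + J*(28 + J)))
1/(I(Q(19)) + s) = 1/(2*43**2*(29 + 43) - 1740916) = 1/(2*1849*72 - 1740916) = 1/(266256 - 1740916) = 1/(-1474660) = -1/1474660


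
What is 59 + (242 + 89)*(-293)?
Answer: -96924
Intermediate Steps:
59 + (242 + 89)*(-293) = 59 + 331*(-293) = 59 - 96983 = -96924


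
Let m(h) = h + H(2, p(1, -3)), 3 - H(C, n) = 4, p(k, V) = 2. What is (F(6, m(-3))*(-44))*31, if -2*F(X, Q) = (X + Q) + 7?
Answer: 6138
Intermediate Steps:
H(C, n) = -1 (H(C, n) = 3 - 1*4 = 3 - 4 = -1)
m(h) = -1 + h (m(h) = h - 1 = -1 + h)
F(X, Q) = -7/2 - Q/2 - X/2 (F(X, Q) = -((X + Q) + 7)/2 = -((Q + X) + 7)/2 = -(7 + Q + X)/2 = -7/2 - Q/2 - X/2)
(F(6, m(-3))*(-44))*31 = ((-7/2 - (-1 - 3)/2 - ½*6)*(-44))*31 = ((-7/2 - ½*(-4) - 3)*(-44))*31 = ((-7/2 + 2 - 3)*(-44))*31 = -9/2*(-44)*31 = 198*31 = 6138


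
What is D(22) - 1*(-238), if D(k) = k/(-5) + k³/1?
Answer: 54408/5 ≈ 10882.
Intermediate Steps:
D(k) = k³ - k/5 (D(k) = k*(-⅕) + k³*1 = -k/5 + k³ = k³ - k/5)
D(22) - 1*(-238) = (22³ - ⅕*22) - 1*(-238) = (10648 - 22/5) + 238 = 53218/5 + 238 = 54408/5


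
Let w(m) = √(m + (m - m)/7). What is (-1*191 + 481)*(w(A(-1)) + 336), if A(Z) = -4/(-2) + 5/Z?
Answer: 97440 + 290*I*√3 ≈ 97440.0 + 502.29*I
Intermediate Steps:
A(Z) = 2 + 5/Z (A(Z) = -4*(-½) + 5/Z = 2 + 5/Z)
w(m) = √m (w(m) = √(m + 0*(⅐)) = √(m + 0) = √m)
(-1*191 + 481)*(w(A(-1)) + 336) = (-1*191 + 481)*(√(2 + 5/(-1)) + 336) = (-191 + 481)*(√(2 + 5*(-1)) + 336) = 290*(√(2 - 5) + 336) = 290*(√(-3) + 336) = 290*(I*√3 + 336) = 290*(336 + I*√3) = 97440 + 290*I*√3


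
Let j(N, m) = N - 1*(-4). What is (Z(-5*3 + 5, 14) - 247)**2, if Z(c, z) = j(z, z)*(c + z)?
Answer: 30625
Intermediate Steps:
j(N, m) = 4 + N (j(N, m) = N + 4 = 4 + N)
Z(c, z) = (4 + z)*(c + z)
(Z(-5*3 + 5, 14) - 247)**2 = ((4 + 14)*((-5*3 + 5) + 14) - 247)**2 = (18*((-15 + 5) + 14) - 247)**2 = (18*(-10 + 14) - 247)**2 = (18*4 - 247)**2 = (72 - 247)**2 = (-175)**2 = 30625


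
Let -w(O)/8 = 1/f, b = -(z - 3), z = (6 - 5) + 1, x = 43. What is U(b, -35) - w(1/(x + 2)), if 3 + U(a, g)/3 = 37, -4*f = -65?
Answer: 6662/65 ≈ 102.49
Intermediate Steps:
f = 65/4 (f = -1/4*(-65) = 65/4 ≈ 16.250)
z = 2 (z = 1 + 1 = 2)
b = 1 (b = -(2 - 3) = -1*(-1) = 1)
U(a, g) = 102 (U(a, g) = -9 + 3*37 = -9 + 111 = 102)
w(O) = -32/65 (w(O) = -8/65/4 = -8*4/65 = -32/65)
U(b, -35) - w(1/(x + 2)) = 102 - 1*(-32/65) = 102 + 32/65 = 6662/65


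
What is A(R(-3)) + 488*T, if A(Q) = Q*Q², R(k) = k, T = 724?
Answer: 353285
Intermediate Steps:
A(Q) = Q³
A(R(-3)) + 488*T = (-3)³ + 488*724 = -27 + 353312 = 353285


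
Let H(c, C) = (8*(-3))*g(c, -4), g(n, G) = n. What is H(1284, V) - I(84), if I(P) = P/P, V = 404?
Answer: -30817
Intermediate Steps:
I(P) = 1
H(c, C) = -24*c (H(c, C) = (8*(-3))*c = -24*c)
H(1284, V) - I(84) = -24*1284 - 1*1 = -30816 - 1 = -30817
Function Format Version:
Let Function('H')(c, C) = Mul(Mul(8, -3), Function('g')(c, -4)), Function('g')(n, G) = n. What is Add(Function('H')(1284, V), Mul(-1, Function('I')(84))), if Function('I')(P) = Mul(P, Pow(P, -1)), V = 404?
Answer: -30817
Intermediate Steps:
Function('I')(P) = 1
Function('H')(c, C) = Mul(-24, c) (Function('H')(c, C) = Mul(Mul(8, -3), c) = Mul(-24, c))
Add(Function('H')(1284, V), Mul(-1, Function('I')(84))) = Add(Mul(-24, 1284), Mul(-1, 1)) = Add(-30816, -1) = -30817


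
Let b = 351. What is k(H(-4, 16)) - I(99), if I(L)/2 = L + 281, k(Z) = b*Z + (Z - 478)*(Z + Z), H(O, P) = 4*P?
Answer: -31288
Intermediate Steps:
k(Z) = 351*Z + 2*Z*(-478 + Z) (k(Z) = 351*Z + (Z - 478)*(Z + Z) = 351*Z + (-478 + Z)*(2*Z) = 351*Z + 2*Z*(-478 + Z))
I(L) = 562 + 2*L (I(L) = 2*(L + 281) = 2*(281 + L) = 562 + 2*L)
k(H(-4, 16)) - I(99) = (4*16)*(-605 + 2*(4*16)) - (562 + 2*99) = 64*(-605 + 2*64) - (562 + 198) = 64*(-605 + 128) - 1*760 = 64*(-477) - 760 = -30528 - 760 = -31288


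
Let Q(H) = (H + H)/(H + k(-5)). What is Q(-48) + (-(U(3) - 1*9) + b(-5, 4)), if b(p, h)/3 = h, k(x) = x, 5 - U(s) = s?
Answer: 1103/53 ≈ 20.811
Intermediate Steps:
U(s) = 5 - s
b(p, h) = 3*h
Q(H) = 2*H/(-5 + H) (Q(H) = (H + H)/(H - 5) = (2*H)/(-5 + H) = 2*H/(-5 + H))
Q(-48) + (-(U(3) - 1*9) + b(-5, 4)) = 2*(-48)/(-5 - 48) + (-((5 - 1*3) - 1*9) + 3*4) = 2*(-48)/(-53) + (-((5 - 3) - 9) + 12) = 2*(-48)*(-1/53) + (-(2 - 9) + 12) = 96/53 + (-1*(-7) + 12) = 96/53 + (7 + 12) = 96/53 + 19 = 1103/53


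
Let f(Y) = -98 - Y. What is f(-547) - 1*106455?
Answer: -106006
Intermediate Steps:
f(-547) - 1*106455 = (-98 - 1*(-547)) - 1*106455 = (-98 + 547) - 106455 = 449 - 106455 = -106006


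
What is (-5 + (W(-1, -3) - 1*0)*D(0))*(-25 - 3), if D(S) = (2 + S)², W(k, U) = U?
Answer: 476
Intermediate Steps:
(-5 + (W(-1, -3) - 1*0)*D(0))*(-25 - 3) = (-5 + (-3 - 1*0)*(2 + 0)²)*(-25 - 3) = (-5 + (-3 + 0)*2²)*(-28) = (-5 - 3*4)*(-28) = (-5 - 12)*(-28) = -17*(-28) = 476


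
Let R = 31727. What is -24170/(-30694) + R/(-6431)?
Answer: -409195634/98696557 ≈ -4.1460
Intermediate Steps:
-24170/(-30694) + R/(-6431) = -24170/(-30694) + 31727/(-6431) = -24170*(-1/30694) + 31727*(-1/6431) = 12085/15347 - 31727/6431 = -409195634/98696557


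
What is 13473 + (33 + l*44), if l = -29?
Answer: 12230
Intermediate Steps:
13473 + (33 + l*44) = 13473 + (33 - 29*44) = 13473 + (33 - 1276) = 13473 - 1243 = 12230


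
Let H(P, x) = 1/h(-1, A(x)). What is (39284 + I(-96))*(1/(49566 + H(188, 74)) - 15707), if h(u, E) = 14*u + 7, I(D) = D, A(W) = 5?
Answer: -213563487066960/346961 ≈ -6.1553e+8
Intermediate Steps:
h(u, E) = 7 + 14*u
H(P, x) = -1/7 (H(P, x) = 1/(7 + 14*(-1)) = 1/(7 - 14) = 1/(-7) = -1/7)
(39284 + I(-96))*(1/(49566 + H(188, 74)) - 15707) = (39284 - 96)*(1/(49566 - 1/7) - 15707) = 39188*(1/(346961/7) - 15707) = 39188*(7/346961 - 15707) = 39188*(-5449716420/346961) = -213563487066960/346961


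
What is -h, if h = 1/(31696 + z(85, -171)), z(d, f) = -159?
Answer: -1/31537 ≈ -3.1709e-5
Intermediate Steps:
h = 1/31537 (h = 1/(31696 - 159) = 1/31537 ≈ 3.1709e-5)
-h = -1*1/31537 = -1/31537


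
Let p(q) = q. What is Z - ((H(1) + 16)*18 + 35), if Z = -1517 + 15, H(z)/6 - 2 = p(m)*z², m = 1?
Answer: -2149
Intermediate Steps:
H(z) = 12 + 6*z² (H(z) = 12 + 6*(1*z²) = 12 + 6*z²)
Z = -1502
Z - ((H(1) + 16)*18 + 35) = -1502 - (((12 + 6*1²) + 16)*18 + 35) = -1502 - (((12 + 6*1) + 16)*18 + 35) = -1502 - (((12 + 6) + 16)*18 + 35) = -1502 - ((18 + 16)*18 + 35) = -1502 - (34*18 + 35) = -1502 - (612 + 35) = -1502 - 1*647 = -1502 - 647 = -2149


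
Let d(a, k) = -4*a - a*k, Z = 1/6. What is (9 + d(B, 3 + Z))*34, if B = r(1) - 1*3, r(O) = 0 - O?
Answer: 3842/3 ≈ 1280.7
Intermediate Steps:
r(O) = -O
B = -4 (B = -1*1 - 1*3 = -1 - 3 = -4)
Z = ⅙ (Z = 1*(⅙) = ⅙ ≈ 0.16667)
d(a, k) = -4*a - a*k
(9 + d(B, 3 + Z))*34 = (9 - 1*(-4)*(4 + (3 + ⅙)))*34 = (9 - 1*(-4)*(4 + 19/6))*34 = (9 - 1*(-4)*43/6)*34 = (9 + 86/3)*34 = (113/3)*34 = 3842/3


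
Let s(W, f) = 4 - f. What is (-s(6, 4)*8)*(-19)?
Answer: 0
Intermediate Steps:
(-s(6, 4)*8)*(-19) = (-(4 - 1*4)*8)*(-19) = (-(4 - 4)*8)*(-19) = (-1*0*8)*(-19) = (0*8)*(-19) = 0*(-19) = 0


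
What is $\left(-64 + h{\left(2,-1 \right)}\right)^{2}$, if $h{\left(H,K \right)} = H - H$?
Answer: $4096$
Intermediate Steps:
$h{\left(H,K \right)} = 0$
$\left(-64 + h{\left(2,-1 \right)}\right)^{2} = \left(-64 + 0\right)^{2} = \left(-64\right)^{2} = 4096$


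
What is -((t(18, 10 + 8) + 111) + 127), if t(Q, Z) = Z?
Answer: -256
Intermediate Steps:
-((t(18, 10 + 8) + 111) + 127) = -(((10 + 8) + 111) + 127) = -((18 + 111) + 127) = -(129 + 127) = -1*256 = -256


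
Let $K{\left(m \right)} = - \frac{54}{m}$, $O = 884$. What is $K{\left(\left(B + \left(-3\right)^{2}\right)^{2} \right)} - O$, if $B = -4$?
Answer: $- \frac{22154}{25} \approx -886.16$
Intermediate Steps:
$K{\left(\left(B + \left(-3\right)^{2}\right)^{2} \right)} - O = - \frac{54}{\left(-4 + \left(-3\right)^{2}\right)^{2}} - 884 = - \frac{54}{\left(-4 + 9\right)^{2}} - 884 = - \frac{54}{5^{2}} - 884 = - \frac{54}{25} - 884 = - \frac{22154}{25}$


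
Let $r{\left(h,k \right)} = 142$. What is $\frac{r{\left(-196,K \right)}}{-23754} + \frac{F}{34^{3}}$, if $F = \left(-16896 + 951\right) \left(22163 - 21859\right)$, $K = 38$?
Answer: $- \frac{7196741893}{58351701} \approx -123.33$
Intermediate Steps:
$F = -4847280$ ($F = \left(-15945\right) 304 = -4847280$)
$\frac{r{\left(-196,K \right)}}{-23754} + \frac{F}{34^{3}} = \frac{142}{-23754} - \frac{4847280}{34^{3}} = 142 \left(- \frac{1}{23754}\right) - \frac{4847280}{39304} = - \frac{71}{11877} - \frac{605910}{4913} = - \frac{7196741893}{58351701}$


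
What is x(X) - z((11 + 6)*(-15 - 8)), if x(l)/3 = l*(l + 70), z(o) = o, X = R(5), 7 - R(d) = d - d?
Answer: 2008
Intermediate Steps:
R(d) = 7 (R(d) = 7 - (d - d) = 7 - 1*0 = 7 + 0 = 7)
X = 7
x(l) = 3*l*(70 + l) (x(l) = 3*(l*(l + 70)) = 3*(l*(70 + l)) = 3*l*(70 + l))
x(X) - z((11 + 6)*(-15 - 8)) = 3*7*(70 + 7) - (11 + 6)*(-15 - 8) = 3*7*77 - 17*(-23) = 1617 - 1*(-391) = 1617 + 391 = 2008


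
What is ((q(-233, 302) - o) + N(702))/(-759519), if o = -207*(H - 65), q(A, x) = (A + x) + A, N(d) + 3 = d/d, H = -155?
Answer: 45706/759519 ≈ 0.060178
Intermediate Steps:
N(d) = -2 (N(d) = -3 + d/d = -3 + 1 = -2)
q(A, x) = x + 2*A
o = 45540 (o = -207*(-155 - 65) = -207*(-220) = 45540)
((q(-233, 302) - o) + N(702))/(-759519) = (((302 + 2*(-233)) - 1*45540) - 2)/(-759519) = (((302 - 466) - 45540) - 2)*(-1/759519) = ((-164 - 45540) - 2)*(-1/759519) = (-45704 - 2)*(-1/759519) = -45706*(-1/759519) = 45706/759519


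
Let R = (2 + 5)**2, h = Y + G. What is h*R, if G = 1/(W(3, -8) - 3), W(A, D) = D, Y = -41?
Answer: -22148/11 ≈ -2013.5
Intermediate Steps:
G = -1/11 (G = 1/(-8 - 3) = 1/(-11) = -1/11 ≈ -0.090909)
h = -452/11 (h = -41 - 1/11 = -452/11 ≈ -41.091)
R = 49 (R = 7**2 = 49)
h*R = -452/11*49 = -22148/11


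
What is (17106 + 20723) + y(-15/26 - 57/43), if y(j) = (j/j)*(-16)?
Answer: 37813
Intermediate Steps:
y(j) = -16 (y(j) = 1*(-16) = -16)
(17106 + 20723) + y(-15/26 - 57/43) = (17106 + 20723) - 16 = 37829 - 16 = 37813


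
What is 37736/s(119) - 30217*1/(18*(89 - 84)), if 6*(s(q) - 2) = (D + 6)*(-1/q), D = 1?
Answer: 340282429/18270 ≈ 18625.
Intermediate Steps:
s(q) = 2 - 7/(6*q) (s(q) = 2 + ((1 + 6)*(-1/q))/6 = 2 + (7*(-1/q))/6 = 2 + (-7/q)/6 = 2 - 7/(6*q))
37736/s(119) - 30217*1/(18*(89 - 84)) = 37736/(2 - 7/6/119) - 30217*1/(18*(89 - 84)) = 37736/(2 - 7/6*1/119) - 30217/(5*18) = 37736/(2 - 1/102) - 30217/90 = 37736/(203/102) - 30217*1/90 = 37736*(102/203) - 30217/90 = 3849072/203 - 30217/90 = 340282429/18270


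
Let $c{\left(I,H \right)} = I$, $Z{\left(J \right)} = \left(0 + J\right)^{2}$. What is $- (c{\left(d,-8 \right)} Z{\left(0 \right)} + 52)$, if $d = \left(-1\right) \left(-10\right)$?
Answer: $-52$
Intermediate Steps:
$d = 10$
$Z{\left(J \right)} = J^{2}$
$- (c{\left(d,-8 \right)} Z{\left(0 \right)} + 52) = - (10 \cdot 0^{2} + 52) = - (10 \cdot 0 + 52) = - (0 + 52) = \left(-1\right) 52 = -52$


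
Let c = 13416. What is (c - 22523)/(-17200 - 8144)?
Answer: 9107/25344 ≈ 0.35934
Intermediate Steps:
(c - 22523)/(-17200 - 8144) = (13416 - 22523)/(-17200 - 8144) = -9107/(-25344) = -9107*(-1/25344) = 9107/25344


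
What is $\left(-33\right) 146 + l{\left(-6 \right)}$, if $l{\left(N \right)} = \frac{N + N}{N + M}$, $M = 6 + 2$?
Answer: $-4824$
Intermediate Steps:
$M = 8$
$l{\left(N \right)} = \frac{2 N}{8 + N}$ ($l{\left(N \right)} = \frac{N + N}{N + 8} = \frac{2 N}{8 + N}$)
$\left(-33\right) 146 + l{\left(-6 \right)} = \left(-33\right) 146 + 2 \left(-6\right) \frac{1}{8 - 6} = -4818 + 2 \left(-6\right) \frac{1}{2} = -4818 - 6 = -4824$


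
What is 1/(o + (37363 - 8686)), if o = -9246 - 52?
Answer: 1/19379 ≈ 5.1602e-5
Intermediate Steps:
o = -9298
1/(o + (37363 - 8686)) = 1/(-9298 + (37363 - 8686)) = 1/(-9298 + 28677) = 1/19379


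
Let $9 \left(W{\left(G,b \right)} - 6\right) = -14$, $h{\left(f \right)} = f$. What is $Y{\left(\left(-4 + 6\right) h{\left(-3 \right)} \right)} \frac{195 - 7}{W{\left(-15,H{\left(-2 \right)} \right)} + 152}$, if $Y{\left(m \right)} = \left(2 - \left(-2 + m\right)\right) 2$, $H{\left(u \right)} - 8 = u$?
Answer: $\frac{2115}{88} \approx 24.034$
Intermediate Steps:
$H{\left(u \right)} = 8 + u$
$W{\left(G,b \right)} = \frac{40}{9}$ ($W{\left(G,b \right)} = 6 + \frac{1}{9} \left(-14\right) = 6 - \frac{14}{9} = \frac{40}{9}$)
$Y{\left(m \right)} = 8 - 2 m$ ($Y{\left(m \right)} = \left(4 - m\right) 2 = 8 - 2 m$)
$Y{\left(\left(-4 + 6\right) h{\left(-3 \right)} \right)} \frac{195 - 7}{W{\left(-15,H{\left(-2 \right)} \right)} + 152} = \left(8 - 2 \left(-4 + 6\right) \left(-3\right)\right) \frac{195 - 7}{\frac{40}{9} + 152} = \left(8 - 2 \cdot 2 \left(-3\right)\right) \frac{188}{\frac{1408}{9}} = \left(8 - -12\right) 188 \cdot \frac{9}{1408} = \left(8 + 12\right) \frac{423}{352} = 20 \cdot \frac{423}{352} = \frac{2115}{88}$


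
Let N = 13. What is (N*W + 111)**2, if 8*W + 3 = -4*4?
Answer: 410881/64 ≈ 6420.0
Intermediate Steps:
W = -19/8 (W = -3/8 + (-4*4)/8 = -3/8 + (1/8)*(-16) = -3/8 - 2 = -19/8 ≈ -2.3750)
(N*W + 111)**2 = (13*(-19/8) + 111)**2 = (-247/8 + 111)**2 = (641/8)**2 = 410881/64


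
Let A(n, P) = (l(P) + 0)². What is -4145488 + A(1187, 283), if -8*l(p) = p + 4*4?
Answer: -265221831/64 ≈ -4.1441e+6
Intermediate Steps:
l(p) = -2 - p/8 (l(p) = -(p + 4*4)/8 = -(p + 16)/8 = -(16 + p)/8 = -2 - p/8)
A(n, P) = (-2 - P/8)² (A(n, P) = ((-2 - P/8) + 0)² = (-2 - P/8)²)
-4145488 + A(1187, 283) = -4145488 + (16 + 283)²/64 = -4145488 + (1/64)*299² = -4145488 + (1/64)*89401 = -4145488 + 89401/64 = -265221831/64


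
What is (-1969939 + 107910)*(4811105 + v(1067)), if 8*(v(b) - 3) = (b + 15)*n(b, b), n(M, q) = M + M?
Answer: -18991695890427/2 ≈ -9.4959e+12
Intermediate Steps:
n(M, q) = 2*M
v(b) = 3 + b*(15 + b)/4 (v(b) = 3 + ((b + 15)*(2*b))/8 = 3 + ((15 + b)*(2*b))/8 = 3 + (2*b*(15 + b))/8 = 3 + b*(15 + b)/4)
(-1969939 + 107910)*(4811105 + v(1067)) = (-1969939 + 107910)*(4811105 + (3 + (1/4)*1067**2 + (15/4)*1067)) = -1862029*(4811105 + (3 + (1/4)*1138489 + 16005/4)) = -1862029*(4811105 + (3 + 1138489/4 + 16005/4)) = -1862029*(4811105 + 577253/2) = -1862029*10199463/2 = -18991695890427/2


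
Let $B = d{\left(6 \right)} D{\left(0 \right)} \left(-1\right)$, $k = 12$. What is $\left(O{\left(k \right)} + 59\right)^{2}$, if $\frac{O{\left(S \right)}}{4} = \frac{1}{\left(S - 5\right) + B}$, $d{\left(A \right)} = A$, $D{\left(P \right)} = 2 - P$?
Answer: $\frac{84681}{25} \approx 3387.2$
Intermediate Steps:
$B = -12$ ($B = 6 \left(2 - 0\right) \left(-1\right) = 6 \left(2 + 0\right) \left(-1\right) = 6 \cdot 2 \left(-1\right) = 12 \left(-1\right) = -12$)
$O{\left(S \right)} = \frac{4}{-17 + S}$ ($O{\left(S \right)} = \frac{4}{\left(S - 5\right) - 12} = \frac{4}{\left(-5 + S\right) - 12} = \frac{4}{-17 + S}$)
$\left(O{\left(k \right)} + 59\right)^{2} = \left(\frac{4}{-17 + 12} + 59\right)^{2} = \left(\frac{4}{-5} + 59\right)^{2} = \left(4 \left(- \frac{1}{5}\right) + 59\right)^{2} = \left(- \frac{4}{5} + 59\right)^{2} = \left(\frac{291}{5}\right)^{2} = \frac{84681}{25}$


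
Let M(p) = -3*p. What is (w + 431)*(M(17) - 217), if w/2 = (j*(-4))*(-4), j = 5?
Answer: -158388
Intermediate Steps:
w = 160 (w = 2*((5*(-4))*(-4)) = 2*(-20*(-4)) = 2*80 = 160)
(w + 431)*(M(17) - 217) = (160 + 431)*(-3*17 - 217) = 591*(-51 - 217) = 591*(-268) = -158388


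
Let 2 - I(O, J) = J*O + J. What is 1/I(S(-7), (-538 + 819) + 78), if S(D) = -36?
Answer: 1/12567 ≈ 7.9573e-5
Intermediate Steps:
I(O, J) = 2 - J - J*O (I(O, J) = 2 - (J*O + J) = 2 - (J + J*O) = 2 + (-J - J*O) = 2 - J - J*O)
1/I(S(-7), (-538 + 819) + 78) = 1/(2 - ((-538 + 819) + 78) - 1*((-538 + 819) + 78)*(-36)) = 1/(2 - (281 + 78) - 1*(281 + 78)*(-36)) = 1/(2 - 1*359 - 1*359*(-36)) = 1/(2 - 359 + 12924) = 1/12567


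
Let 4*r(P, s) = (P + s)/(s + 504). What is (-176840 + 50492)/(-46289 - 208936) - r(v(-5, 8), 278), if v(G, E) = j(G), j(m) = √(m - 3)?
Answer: 54043999/133057300 - I*√2/1564 ≈ 0.40617 - 0.00090423*I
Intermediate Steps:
j(m) = √(-3 + m)
v(G, E) = √(-3 + G)
r(P, s) = (P + s)/(4*(504 + s)) (r(P, s) = ((P + s)/(s + 504))/4 = ((P + s)/(504 + s))/4 = (P + s)/(4*(504 + s)))
(-176840 + 50492)/(-46289 - 208936) - r(v(-5, 8), 278) = (-176840 + 50492)/(-46289 - 208936) - (√(-3 - 5) + 278)/(4*(504 + 278)) = -126348/(-255225) - (√(-8) + 278)/(4*782) = -126348*(-1/255225) - (2*I*√2 + 278)/(4*782) = 42116/85075 - (278 + 2*I*√2)/(4*782) = 42116/85075 - (139/1564 + I*√2/1564) = 42116/85075 + (-139/1564 - I*√2/1564) = 54043999/133057300 - I*√2/1564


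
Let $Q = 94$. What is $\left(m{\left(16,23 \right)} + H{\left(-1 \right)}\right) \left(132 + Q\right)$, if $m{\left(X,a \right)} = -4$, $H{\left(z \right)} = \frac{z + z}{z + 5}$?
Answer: $-1017$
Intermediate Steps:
$H{\left(z \right)} = \frac{2 z}{5 + z}$
$\left(m{\left(16,23 \right)} + H{\left(-1 \right)}\right) \left(132 + Q\right) = \left(-4 + 2 \left(-1\right) \frac{1}{5 - 1}\right) \left(132 + 94\right) = \left(-4 + 2 \left(-1\right) \frac{1}{4}\right) 226 = \left(-4 - \frac{1}{2}\right) 226 = \left(- \frac{9}{2}\right) 226 = -1017$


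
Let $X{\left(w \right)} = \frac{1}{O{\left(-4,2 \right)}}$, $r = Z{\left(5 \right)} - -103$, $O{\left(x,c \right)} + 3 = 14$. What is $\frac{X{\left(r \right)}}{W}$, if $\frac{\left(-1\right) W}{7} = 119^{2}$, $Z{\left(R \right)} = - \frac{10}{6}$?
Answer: $- \frac{1}{1090397} \approx -9.171 \cdot 10^{-7}$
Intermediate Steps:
$Z{\left(R \right)} = - \frac{5}{3}$ ($Z{\left(R \right)} = \left(-10\right) \frac{1}{6} = - \frac{5}{3}$)
$O{\left(x,c \right)} = 11$ ($O{\left(x,c \right)} = -3 + 14 = 11$)
$r = \frac{304}{3}$ ($r = - \frac{5}{3} - -103 = - \frac{5}{3} + 103 = \frac{304}{3} \approx 101.33$)
$X{\left(w \right)} = \frac{1}{11}$
$W = -99127$ ($W = - 7 \cdot 119^{2} = \left(-7\right) 14161 = -99127$)
$\frac{X{\left(r \right)}}{W} = \frac{1}{11 \left(-99127\right)} = \frac{1}{11} \left(- \frac{1}{99127}\right) = - \frac{1}{1090397}$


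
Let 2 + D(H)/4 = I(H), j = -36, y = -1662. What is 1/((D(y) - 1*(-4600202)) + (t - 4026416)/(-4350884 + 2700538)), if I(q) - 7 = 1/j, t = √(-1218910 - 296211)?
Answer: 1014878469545747390484/4668668626206522729812959237 + 133678026*I*√1515121/4668668626206522729812959237 ≈ 2.1738e-7 + 3.5244e-17*I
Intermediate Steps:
t = I*√1515121 (t = √(-1515121) = I*√1515121 ≈ 1230.9*I)
I(q) = 251/36 (I(q) = 7 + 1/(-36) = 7 - 1/36 = 251/36)
D(H) = 179/9 (D(H) = -8 + 4*(251/36) = -8 + 251/9 = 179/9)
1/((D(y) - 1*(-4600202)) + (t - 4026416)/(-4350884 + 2700538)) = 1/((179/9 - 1*(-4600202)) + (I*√1515121 - 4026416)/(-4350884 + 2700538)) = 1/((179/9 + 4600202) + (-4026416 + I*√1515121)/(-1650346)) = 1/(41401997/9 + (-4026416 + I*√1515121)*(-1/1650346)) = 1/(41401997/9 + (2013208/825173 - I*√1515121/1650346)) = 1/(34163828189353/7426557 - I*√1515121/1650346)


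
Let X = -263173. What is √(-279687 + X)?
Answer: 2*I*√135715 ≈ 736.79*I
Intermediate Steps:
√(-279687 + X) = √(-279687 - 263173) = √(-542860) = 2*I*√135715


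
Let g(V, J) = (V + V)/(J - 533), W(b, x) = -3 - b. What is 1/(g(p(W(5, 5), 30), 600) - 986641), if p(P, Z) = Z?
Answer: -67/66104887 ≈ -1.0135e-6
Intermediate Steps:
g(V, J) = 2*V/(-533 + J) (g(V, J) = (2*V)/(-533 + J) = 2*V/(-533 + J))
1/(g(p(W(5, 5), 30), 600) - 986641) = 1/(2*30/(-533 + 600) - 986641) = 1/(2*30/67 - 986641) = 1/(2*30*(1/67) - 986641) = 1/(60/67 - 986641) = 1/(-66104887/67) = -67/66104887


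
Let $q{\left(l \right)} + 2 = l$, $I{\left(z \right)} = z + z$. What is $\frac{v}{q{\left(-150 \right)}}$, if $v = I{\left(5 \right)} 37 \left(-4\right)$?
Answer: $\frac{185}{19} \approx 9.7368$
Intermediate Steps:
$I{\left(z \right)} = 2 z$
$q{\left(l \right)} = -2 + l$
$v = -1480$ ($v = 2 \cdot 5 \cdot 37 \left(-4\right) = 10 \cdot 37 \left(-4\right) = 370 \left(-4\right) = -1480$)
$\frac{v}{q{\left(-150 \right)}} = - \frac{1480}{-2 - 150} = - \frac{1480}{-152} = \left(-1480\right) \left(- \frac{1}{152}\right) = \frac{185}{19}$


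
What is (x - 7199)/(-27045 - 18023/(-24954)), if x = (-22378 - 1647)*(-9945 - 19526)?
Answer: -17668269855504/674862907 ≈ -26181.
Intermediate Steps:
x = 708040775 (x = -24025*(-29471) = 708040775)
(x - 7199)/(-27045 - 18023/(-24954)) = (708040775 - 7199)/(-27045 - 18023/(-24954)) = 708033576/(-27045 - 18023*(-1/24954)) = 708033576/(-27045 + 18023/24954) = 708033576/(-674862907/24954) = 708033576*(-24954/674862907) = -17668269855504/674862907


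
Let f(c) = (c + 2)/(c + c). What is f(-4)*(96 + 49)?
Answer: 145/4 ≈ 36.250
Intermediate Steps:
f(c) = (2 + c)/(2*c) (f(c) = (2 + c)/((2*c)) = (2 + c)*(1/(2*c)) = (2 + c)/(2*c))
f(-4)*(96 + 49) = ((½)*(2 - 4)/(-4))*(96 + 49) = ((½)*(-¼)*(-2))*145 = (¼)*145 = 145/4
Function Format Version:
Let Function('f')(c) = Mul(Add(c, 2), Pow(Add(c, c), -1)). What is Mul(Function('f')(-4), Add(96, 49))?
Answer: Rational(145, 4) ≈ 36.250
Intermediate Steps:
Function('f')(c) = Mul(Rational(1, 2), Pow(c, -1), Add(2, c)) (Function('f')(c) = Mul(Add(2, c), Pow(Mul(2, c), -1)) = Mul(Add(2, c), Mul(Rational(1, 2), Pow(c, -1))) = Mul(Rational(1, 2), Pow(c, -1), Add(2, c)))
Mul(Function('f')(-4), Add(96, 49)) = Mul(Mul(Rational(1, 2), Pow(-4, -1), Add(2, -4)), Add(96, 49)) = Mul(Mul(Rational(1, 2), Rational(-1, 4), -2), 145) = Mul(Rational(1, 4), 145) = Rational(145, 4)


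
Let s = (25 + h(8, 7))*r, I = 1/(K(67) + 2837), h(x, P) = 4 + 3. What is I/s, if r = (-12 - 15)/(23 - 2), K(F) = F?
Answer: -7/836352 ≈ -8.3697e-6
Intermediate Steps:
h(x, P) = 7
r = -9/7 (r = -27/21 = -27*1/21 = -9/7 ≈ -1.2857)
I = 1/2904 (I = 1/(67 + 2837) = 1/2904 ≈ 0.00034435)
s = -288/7 (s = (25 + 7)*(-9/7) = 32*(-9/7) = -288/7 ≈ -41.143)
I/s = 1/(2904*(-288/7)) = (1/2904)*(-7/288) = -7/836352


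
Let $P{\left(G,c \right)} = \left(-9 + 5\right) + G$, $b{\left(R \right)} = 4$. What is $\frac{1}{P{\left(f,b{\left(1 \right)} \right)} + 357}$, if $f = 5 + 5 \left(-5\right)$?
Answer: $\frac{1}{333} \approx 0.003003$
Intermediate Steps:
$f = -20$ ($f = 5 - 25 = -20$)
$P{\left(G,c \right)} = -4 + G$
$\frac{1}{P{\left(f,b{\left(1 \right)} \right)} + 357} = \frac{1}{\left(-4 - 20\right) + 357} = \frac{1}{-24 + 357} = \frac{1}{333}$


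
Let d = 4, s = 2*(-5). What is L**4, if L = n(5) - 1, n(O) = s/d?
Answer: 2401/16 ≈ 150.06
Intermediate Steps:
s = -10
n(O) = -5/2 (n(O) = -10/4 = -10*1/4 = -5/2)
L = -7/2 (L = -5/2 - 1 = -7/2 ≈ -3.5000)
L**4 = (-7/2)**4 = 2401/16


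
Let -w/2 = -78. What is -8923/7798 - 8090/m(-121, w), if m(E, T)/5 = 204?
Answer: -1804682/198849 ≈ -9.0756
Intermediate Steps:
w = 156 (w = -2*(-78) = 156)
m(E, T) = 1020 (m(E, T) = 5*204 = 1020)
-8923/7798 - 8090/m(-121, w) = -8923/7798 - 8090/1020 = -8923*1/7798 - 8090*1/1020 = -8923/7798 - 809/102 = -1804682/198849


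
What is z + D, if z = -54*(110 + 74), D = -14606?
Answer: -24542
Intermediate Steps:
z = -9936 (z = -54*184 = -9936)
z + D = -9936 - 14606 = -24542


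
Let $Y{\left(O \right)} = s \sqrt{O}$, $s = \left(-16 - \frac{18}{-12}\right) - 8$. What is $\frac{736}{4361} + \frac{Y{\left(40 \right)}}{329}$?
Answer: $\frac{736}{4361} - \frac{45 \sqrt{10}}{329} \approx -0.26376$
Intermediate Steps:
$s = - \frac{45}{2}$ ($s = \left(-16 - - \frac{3}{2}\right) - 8 = \left(-16 + \frac{3}{2}\right) - 8 = - \frac{29}{2} - 8 = - \frac{45}{2} \approx -22.5$)
$Y{\left(O \right)} = - \frac{45 \sqrt{O}}{2}$
$\frac{736}{4361} + \frac{Y{\left(40 \right)}}{329} = \frac{736}{4361} + \frac{\left(- \frac{45}{2}\right) \sqrt{40}}{329} = 736 \cdot \frac{1}{4361} + - \frac{45 \cdot 2 \sqrt{10}}{2} \cdot \frac{1}{329} = \frac{736}{4361} + - 45 \sqrt{10} \cdot \frac{1}{329} = \frac{736}{4361} - \frac{45 \sqrt{10}}{329}$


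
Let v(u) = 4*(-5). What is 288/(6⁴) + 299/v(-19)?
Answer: -2651/180 ≈ -14.728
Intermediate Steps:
v(u) = -20
288/(6⁴) + 299/v(-19) = 288/(6⁴) + 299/(-20) = 288/1296 + 299*(-1/20) = 288*(1/1296) - 299/20 = 2/9 - 299/20 = -2651/180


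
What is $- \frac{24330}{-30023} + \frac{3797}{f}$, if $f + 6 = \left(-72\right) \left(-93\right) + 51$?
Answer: $\frac{5673589}{4130307} \approx 1.3736$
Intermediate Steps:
$f = 6741$ ($f = -6 + \left(\left(-72\right) \left(-93\right) + 51\right) = -6 + \left(6696 + 51\right) = -6 + 6747 = 6741$)
$- \frac{24330}{-30023} + \frac{3797}{f} = - \frac{24330}{-30023} + \frac{3797}{6741} = \left(-24330\right) \left(- \frac{1}{30023}\right) + 3797 \cdot \frac{1}{6741} = \frac{24330}{30023} + \frac{3797}{6741} = \frac{5673589}{4130307}$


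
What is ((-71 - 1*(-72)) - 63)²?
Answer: 3844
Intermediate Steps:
((-71 - 1*(-72)) - 63)² = ((-71 + 72) - 63)² = (1 - 63)² = (-62)² = 3844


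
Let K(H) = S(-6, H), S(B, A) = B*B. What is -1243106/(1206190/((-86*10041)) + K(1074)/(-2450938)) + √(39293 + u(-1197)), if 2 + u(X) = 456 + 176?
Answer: 657742515496036782/739081998289 + √39923 ≈ 8.9015e+5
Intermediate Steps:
S(B, A) = B²
K(H) = 36 (K(H) = (-6)² = 36)
u(X) = 630 (u(X) = -2 + (456 + 176) = -2 + 632 = 630)
-1243106/(1206190/((-86*10041)) + K(1074)/(-2450938)) + √(39293 + u(-1197)) = -1243106/(1206190/((-86*10041)) + 36/(-2450938)) + √(39293 + 630) = -1243106/(1206190/(-863526) + 36*(-1/2450938)) + √39923 = -1243106/(1206190*(-1/863526) - 18/1225469) + √39923 = -1243106/(-603095/431763 - 18/1225469) + √39923 = -1243106/(-739081998289/529112171847) + √39923 = -1243106*(-529112171847/739081998289) + √39923 = 657742515496036782/739081998289 + √39923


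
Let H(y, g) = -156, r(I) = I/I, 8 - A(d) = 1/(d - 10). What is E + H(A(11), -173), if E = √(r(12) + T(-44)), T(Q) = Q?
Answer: -156 + I*√43 ≈ -156.0 + 6.5574*I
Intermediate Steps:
A(d) = 8 - 1/(-10 + d) (A(d) = 8 - 1/(d - 10) = 8 - 1/(-10 + d))
r(I) = 1
E = I*√43 (E = √(1 - 44) = √(-43) = I*√43 ≈ 6.5574*I)
E + H(A(11), -173) = I*√43 - 156 = -156 + I*√43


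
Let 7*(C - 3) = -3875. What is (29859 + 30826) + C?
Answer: 420941/7 ≈ 60134.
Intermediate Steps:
C = -3854/7 (C = 3 + (1/7)*(-3875) = 3 - 3875/7 = -3854/7 ≈ -550.57)
(29859 + 30826) + C = (29859 + 30826) - 3854/7 = 60685 - 3854/7 = 420941/7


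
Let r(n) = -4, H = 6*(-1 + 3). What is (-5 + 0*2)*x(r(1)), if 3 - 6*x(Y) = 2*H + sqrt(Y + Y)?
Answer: 35/2 + 5*I*sqrt(2)/3 ≈ 17.5 + 2.357*I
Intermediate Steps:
H = 12 (H = 6*2 = 12)
x(Y) = -7/2 - sqrt(2)*sqrt(Y)/6 (x(Y) = 1/2 - (2*12 + sqrt(Y + Y))/6 = 1/2 - (24 + sqrt(2*Y))/6 = 1/2 - (24 + sqrt(2)*sqrt(Y))/6 = 1/2 + (-4 - sqrt(2)*sqrt(Y)/6) = -7/2 - sqrt(2)*sqrt(Y)/6)
(-5 + 0*2)*x(r(1)) = (-5 + 0*2)*(-7/2 - sqrt(2)*sqrt(-4)/6) = (-5 + 0)*(-7/2 - sqrt(2)*2*I/6) = -5*(-7/2 - I*sqrt(2)/3) = 35/2 + 5*I*sqrt(2)/3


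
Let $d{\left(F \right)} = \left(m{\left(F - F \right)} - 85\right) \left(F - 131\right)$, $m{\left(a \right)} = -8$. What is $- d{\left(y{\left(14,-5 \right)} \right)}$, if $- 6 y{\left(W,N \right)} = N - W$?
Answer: $- \frac{23777}{2} \approx -11889.0$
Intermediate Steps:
$y{\left(W,N \right)} = - \frac{N}{6} + \frac{W}{6}$ ($y{\left(W,N \right)} = - \frac{N - W}{6} = - \frac{N}{6} + \frac{W}{6}$)
$d{\left(F \right)} = 12183 - 93 F$ ($d{\left(F \right)} = \left(-8 - 85\right) \left(F - 131\right) = - 93 \left(-131 + F\right) = 12183 - 93 F$)
$- d{\left(y{\left(14,-5 \right)} \right)} = - (12183 - 93 \left(\left(- \frac{1}{6}\right) \left(-5\right) + \frac{1}{6} \cdot 14\right)) = - (12183 - 93 \left(\frac{5}{6} + \frac{7}{3}\right)) = - (12183 - \frac{589}{2}) = \left(-1\right) \frac{23777}{2} = - \frac{23777}{2}$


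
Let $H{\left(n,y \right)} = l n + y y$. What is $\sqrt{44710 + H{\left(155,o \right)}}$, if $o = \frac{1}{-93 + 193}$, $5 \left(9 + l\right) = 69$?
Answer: $\frac{\sqrt{454540001}}{100} \approx 213.2$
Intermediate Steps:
$l = \frac{24}{5}$ ($l = -9 + \frac{1}{5} \cdot 69 = -9 + \frac{69}{5} = \frac{24}{5} \approx 4.8$)
$o = \frac{1}{100} \approx 0.01$
$H{\left(n,y \right)} = y^{2} + \frac{24 n}{5}$ ($H{\left(n,y \right)} = \frac{24 n}{5} + y y = \frac{24 n}{5} + y^{2} = y^{2} + \frac{24 n}{5}$)
$\sqrt{44710 + H{\left(155,o \right)}} = \sqrt{44710 + \left(\left(\frac{1}{100}\right)^{2} + \frac{24}{5} \cdot 155\right)} = \sqrt{44710 + \left(\frac{1}{10000} + 744\right)} = \sqrt{44710 + \frac{7440001}{10000}} = \sqrt{\frac{454540001}{10000}} = \frac{\sqrt{454540001}}{100}$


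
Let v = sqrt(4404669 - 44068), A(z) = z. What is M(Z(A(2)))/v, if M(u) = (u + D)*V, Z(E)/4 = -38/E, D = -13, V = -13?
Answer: 1157*sqrt(4360601)/4360601 ≈ 0.55406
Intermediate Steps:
Z(E) = -152/E (Z(E) = 4*(-38/E) = -152/E)
M(u) = 169 - 13*u (M(u) = (u - 13)*(-13) = (-13 + u)*(-13) = 169 - 13*u)
v = sqrt(4360601) ≈ 2088.2
M(Z(A(2)))/v = (169 - (-1976)/2)/(sqrt(4360601)) = (169 - (-1976)/2)*(sqrt(4360601)/4360601) = (169 - 13*(-76))*(sqrt(4360601)/4360601) = (169 + 988)*(sqrt(4360601)/4360601) = 1157*(sqrt(4360601)/4360601) = 1157*sqrt(4360601)/4360601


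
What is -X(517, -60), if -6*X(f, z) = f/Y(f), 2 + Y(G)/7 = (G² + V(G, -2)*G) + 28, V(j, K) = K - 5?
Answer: 517/11075232 ≈ 4.6681e-5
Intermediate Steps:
V(j, K) = -5 + K
Y(G) = 182 - 49*G + 7*G² (Y(G) = -14 + 7*((G² + (-5 - 2)*G) + 28) = -14 + 7*((G² - 7*G) + 28) = -14 + 7*(28 + G² - 7*G) = -14 + (196 - 49*G + 7*G²) = 182 - 49*G + 7*G²)
X(f, z) = -f/(6*(182 - 49*f + 7*f²))
-X(517, -60) = -(-1)*517/(1092 - 294*517 + 42*517²) = -(-1)*517/(1092 - 151998 + 42*267289) = -(-1)*517/(1092 - 151998 + 11226138) = -(-1)*517/11075232 = -1*(-517/11075232) = 517/11075232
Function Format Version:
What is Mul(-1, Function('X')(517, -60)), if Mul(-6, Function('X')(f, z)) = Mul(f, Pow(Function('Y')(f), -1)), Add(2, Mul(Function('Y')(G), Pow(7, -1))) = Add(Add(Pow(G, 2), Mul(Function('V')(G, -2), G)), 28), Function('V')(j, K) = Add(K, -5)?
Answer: Rational(517, 11075232) ≈ 4.6681e-5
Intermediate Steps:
Function('V')(j, K) = Add(-5, K)
Function('Y')(G) = Add(182, Mul(-49, G), Mul(7, Pow(G, 2))) (Function('Y')(G) = Add(-14, Mul(7, Add(Add(Pow(G, 2), Mul(Add(-5, -2), G)), 28))) = Add(-14, Mul(7, Add(Add(Pow(G, 2), Mul(-7, G)), 28))) = Add(-14, Mul(7, Add(28, Pow(G, 2), Mul(-7, G)))) = Add(-14, Add(196, Mul(-49, G), Mul(7, Pow(G, 2)))) = Add(182, Mul(-49, G), Mul(7, Pow(G, 2))))
Function('X')(f, z) = Mul(Rational(-1, 6), f, Pow(Add(182, Mul(-49, f), Mul(7, Pow(f, 2))), -1)) (Function('X')(f, z) = Mul(Rational(-1, 6), Mul(f, Pow(Add(182, Mul(-49, f), Mul(7, Pow(f, 2))), -1))) = Mul(Rational(-1, 6), f, Pow(Add(182, Mul(-49, f), Mul(7, Pow(f, 2))), -1)))
Mul(-1, Function('X')(517, -60)) = Mul(-1, Mul(-1, 517, Pow(Add(1092, Mul(-294, 517), Mul(42, Pow(517, 2))), -1))) = Mul(-1, Mul(-1, 517, Pow(Add(1092, -151998, Mul(42, 267289)), -1))) = Mul(-1, Mul(-1, 517, Pow(Add(1092, -151998, 11226138), -1))) = Mul(-1, Mul(-1, 517, Pow(11075232, -1))) = Mul(-1, Mul(-1, 517, Rational(1, 11075232))) = Mul(-1, Rational(-517, 11075232)) = Rational(517, 11075232)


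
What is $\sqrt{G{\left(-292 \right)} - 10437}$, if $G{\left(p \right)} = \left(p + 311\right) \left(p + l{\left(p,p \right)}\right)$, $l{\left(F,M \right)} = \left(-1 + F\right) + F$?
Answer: $10 i \sqrt{271} \approx 164.62 i$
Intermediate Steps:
$l{\left(F,M \right)} = -1 + 2 F$
$G{\left(p \right)} = \left(-1 + 3 p\right) \left(311 + p\right)$ ($G{\left(p \right)} = \left(p + 311\right) \left(p + \left(-1 + 2 p\right)\right) = \left(311 + p\right) \left(-1 + 3 p\right) = \left(-1 + 3 p\right) \left(311 + p\right)$)
$\sqrt{G{\left(-292 \right)} - 10437} = \sqrt{\left(-311 + 3 \left(-292\right)^{2} + 932 \left(-292\right)\right) - 10437} = \sqrt{\left(-311 + 3 \cdot 85264 - 272144\right) - 10437} = \sqrt{\left(-311 + 255792 - 272144\right) - 10437} = \sqrt{-16663 - 10437} = \sqrt{-27100} = 10 i \sqrt{271}$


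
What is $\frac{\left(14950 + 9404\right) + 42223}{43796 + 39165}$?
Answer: $\frac{66577}{82961} \approx 0.80251$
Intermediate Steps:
$\frac{\left(14950 + 9404\right) + 42223}{43796 + 39165} = \frac{24354 + 42223}{82961} = 66577 \cdot \frac{1}{82961} = \frac{66577}{82961}$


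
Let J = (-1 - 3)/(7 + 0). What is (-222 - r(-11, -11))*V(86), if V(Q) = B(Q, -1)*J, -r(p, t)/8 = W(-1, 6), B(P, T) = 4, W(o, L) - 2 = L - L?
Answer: 3296/7 ≈ 470.86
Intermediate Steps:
W(o, L) = 2 (W(o, L) = 2 + (L - L) = 2 + 0 = 2)
J = -4/7 ≈ -0.57143
r(p, t) = -16 (r(p, t) = -8*2 = -16)
V(Q) = -16/7 (V(Q) = 4*(-4/7) = -16/7)
(-222 - r(-11, -11))*V(86) = (-222 - 1*(-16))*(-16/7) = (-222 + 16)*(-16/7) = -206*(-16/7) = 3296/7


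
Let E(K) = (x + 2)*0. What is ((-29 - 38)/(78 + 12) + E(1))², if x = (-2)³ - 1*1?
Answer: 4489/8100 ≈ 0.55420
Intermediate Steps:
x = -9 (x = -8 - 1 = -9)
E(K) = 0 (E(K) = (-9 + 2)*0 = -7*0 = 0)
((-29 - 38)/(78 + 12) + E(1))² = ((-29 - 38)/(78 + 12) + 0)² = (-67/90 + 0)² = (-67/90)² = 4489/8100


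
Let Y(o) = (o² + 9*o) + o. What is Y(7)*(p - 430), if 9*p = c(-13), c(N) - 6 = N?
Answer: -461363/9 ≈ -51263.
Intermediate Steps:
c(N) = 6 + N
Y(o) = o² + 10*o
p = -7/9 (p = (6 - 13)/9 = (⅑)*(-7) = -7/9 ≈ -0.77778)
Y(7)*(p - 430) = (7*(10 + 7))*(-7/9 - 430) = (7*17)*(-3877/9) = 119*(-3877/9) = -461363/9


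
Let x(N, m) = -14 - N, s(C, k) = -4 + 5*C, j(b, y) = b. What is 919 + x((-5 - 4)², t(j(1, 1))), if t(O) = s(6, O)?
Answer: 824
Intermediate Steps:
t(O) = 26 (t(O) = -4 + 5*6 = -4 + 30 = 26)
919 + x((-5 - 4)², t(j(1, 1))) = 919 + (-14 - (-5 - 4)²) = 919 + (-14 - 1*(-9)²) = 919 + (-14 - 1*81) = 919 + (-14 - 81) = 919 - 95 = 824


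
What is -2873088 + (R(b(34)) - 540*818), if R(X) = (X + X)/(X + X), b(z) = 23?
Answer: -3314807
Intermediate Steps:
R(X) = 1 (R(X) = (2*X)/((2*X)) = (2*X)*(1/(2*X)) = 1)
-2873088 + (R(b(34)) - 540*818) = -2873088 + (1 - 540*818) = -2873088 + (1 - 441720) = -2873088 - 441719 = -3314807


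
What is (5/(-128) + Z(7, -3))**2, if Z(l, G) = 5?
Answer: 403225/16384 ≈ 24.611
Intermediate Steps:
(5/(-128) + Z(7, -3))**2 = (5/(-128) + 5)**2 = (5*(-1/128) + 5)**2 = (-5/128 + 5)**2 = (635/128)**2 = 403225/16384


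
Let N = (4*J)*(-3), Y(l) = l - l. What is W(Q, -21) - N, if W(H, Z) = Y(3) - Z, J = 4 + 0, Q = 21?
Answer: 69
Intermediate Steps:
Y(l) = 0
J = 4
W(H, Z) = -Z (W(H, Z) = 0 - Z = -Z)
N = -48 (N = (4*4)*(-3) = 16*(-3) = -48)
W(Q, -21) - N = -1*(-21) - 1*(-48) = 21 + 48 = 69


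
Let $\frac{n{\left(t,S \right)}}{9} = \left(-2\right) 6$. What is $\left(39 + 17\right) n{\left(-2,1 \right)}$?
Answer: $-6048$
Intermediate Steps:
$n{\left(t,S \right)} = -108$ ($n{\left(t,S \right)} = 9 \left(\left(-2\right) 6\right) = 9 \left(-12\right) = -108$)
$\left(39 + 17\right) n{\left(-2,1 \right)} = \left(39 + 17\right) \left(-108\right) = 56 \left(-108\right) = -6048$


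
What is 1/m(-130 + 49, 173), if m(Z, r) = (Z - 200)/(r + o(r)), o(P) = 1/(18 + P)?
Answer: -33044/53671 ≈ -0.61568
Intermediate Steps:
m(Z, r) = (-200 + Z)/(r + 1/(18 + r)) (m(Z, r) = (Z - 200)/(r + 1/(18 + r)) = (-200 + Z)/(r + 1/(18 + r)))
1/m(-130 + 49, 173) = 1/((-200 + (-130 + 49))*(18 + 173)/(1 + 173*(18 + 173))) = 1/((-200 - 81)*191/(1 + 173*191)) = 1/(-281*191/(1 + 33043)) = 1/(-281*191/33044) = 1/((1/33044)*(-281)*191) = 1/(-53671/33044) = -33044/53671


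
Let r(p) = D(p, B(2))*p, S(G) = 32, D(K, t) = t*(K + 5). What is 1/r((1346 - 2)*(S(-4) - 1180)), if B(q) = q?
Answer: 1/4761139450368 ≈ 2.1003e-13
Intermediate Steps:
D(K, t) = t*(5 + K)
r(p) = p*(10 + 2*p) (r(p) = (2*(5 + p))*p = (10 + 2*p)*p = p*(10 + 2*p))
1/r((1346 - 2)*(S(-4) - 1180)) = 1/(2*((1346 - 2)*(32 - 1180))*(5 + (1346 - 2)*(32 - 1180))) = 1/(2*(1344*(-1148))*(5 + 1344*(-1148))) = 1/(2*(-1542912)*(5 - 1542912)) = 1/(2*(-1542912)*(-1542907)) = 1/4761139450368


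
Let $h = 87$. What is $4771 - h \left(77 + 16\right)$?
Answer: $-3320$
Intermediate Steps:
$4771 - h \left(77 + 16\right) = 4771 - 87 \left(77 + 16\right) = 4771 - 87 \cdot 93 = 4771 - 8091 = -3320$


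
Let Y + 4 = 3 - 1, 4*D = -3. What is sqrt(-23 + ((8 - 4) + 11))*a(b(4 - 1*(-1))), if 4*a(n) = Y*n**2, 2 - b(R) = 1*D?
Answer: -121*I*sqrt(2)/16 ≈ -10.695*I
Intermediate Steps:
D = -3/4 (D = (1/4)*(-3) = -3/4 ≈ -0.75000)
Y = -2 (Y = -4 + (3 - 1) = -4 + 2 = -2)
b(R) = 11/4 (b(R) = 2 - (-3)/4 = 2 - 1*(-3/4) = 2 + 3/4 = 11/4)
a(n) = -n**2/2 (a(n) = (-2*n**2)/4 = -n**2/2)
sqrt(-23 + ((8 - 4) + 11))*a(b(4 - 1*(-1))) = sqrt(-23 + ((8 - 4) + 11))*(-(11/4)**2/2) = sqrt(-23 + (4 + 11))*(-1/2*121/16) = sqrt(-23 + 15)*(-121/32) = sqrt(-8)*(-121/32) = (2*I*sqrt(2))*(-121/32) = -121*I*sqrt(2)/16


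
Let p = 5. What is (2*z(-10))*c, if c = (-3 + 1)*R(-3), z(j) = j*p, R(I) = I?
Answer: -600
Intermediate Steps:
z(j) = 5*j (z(j) = j*5 = 5*j)
c = 6 (c = (-3 + 1)*(-3) = -2*(-3) = 6)
(2*z(-10))*c = (2*(5*(-10)))*6 = (2*(-50))*6 = -100*6 = -600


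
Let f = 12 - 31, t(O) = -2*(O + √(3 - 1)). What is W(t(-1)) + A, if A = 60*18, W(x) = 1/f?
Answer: 20519/19 ≈ 1079.9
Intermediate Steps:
t(O) = -2*O - 2*√2 (t(O) = -2*(O + √2) = -2*O - 2*√2)
f = -19
W(x) = -1/19 (W(x) = 1/(-19) = -1/19)
A = 1080
W(t(-1)) + A = -1/19 + 1080 = 20519/19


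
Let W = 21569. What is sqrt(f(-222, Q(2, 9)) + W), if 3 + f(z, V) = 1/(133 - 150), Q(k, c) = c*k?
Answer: sqrt(6232557)/17 ≈ 146.85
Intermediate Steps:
f(z, V) = -52/17 (f(z, V) = -3 + 1/(133 - 150) = -3 + 1/(-17) = -3 - 1/17 = -52/17)
sqrt(f(-222, Q(2, 9)) + W) = sqrt(-52/17 + 21569) = sqrt(366621/17) = sqrt(6232557)/17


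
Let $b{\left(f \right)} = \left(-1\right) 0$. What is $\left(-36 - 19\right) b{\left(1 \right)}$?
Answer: $0$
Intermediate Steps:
$b{\left(f \right)} = 0$
$\left(-36 - 19\right) b{\left(1 \right)} = \left(-36 - 19\right) 0 = \left(-55\right) 0 = 0$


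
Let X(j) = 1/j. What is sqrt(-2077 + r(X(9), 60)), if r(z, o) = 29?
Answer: 32*I*sqrt(2) ≈ 45.255*I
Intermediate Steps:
sqrt(-2077 + r(X(9), 60)) = sqrt(-2077 + 29) = sqrt(-2048) = 32*I*sqrt(2)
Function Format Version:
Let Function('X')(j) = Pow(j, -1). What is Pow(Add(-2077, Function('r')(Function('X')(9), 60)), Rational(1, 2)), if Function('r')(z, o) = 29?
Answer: Mul(32, I, Pow(2, Rational(1, 2))) ≈ Mul(45.255, I)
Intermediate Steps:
Pow(Add(-2077, Function('r')(Function('X')(9), 60)), Rational(1, 2)) = Pow(Add(-2077, 29), Rational(1, 2)) = Pow(-2048, Rational(1, 2)) = Mul(32, I, Pow(2, Rational(1, 2)))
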